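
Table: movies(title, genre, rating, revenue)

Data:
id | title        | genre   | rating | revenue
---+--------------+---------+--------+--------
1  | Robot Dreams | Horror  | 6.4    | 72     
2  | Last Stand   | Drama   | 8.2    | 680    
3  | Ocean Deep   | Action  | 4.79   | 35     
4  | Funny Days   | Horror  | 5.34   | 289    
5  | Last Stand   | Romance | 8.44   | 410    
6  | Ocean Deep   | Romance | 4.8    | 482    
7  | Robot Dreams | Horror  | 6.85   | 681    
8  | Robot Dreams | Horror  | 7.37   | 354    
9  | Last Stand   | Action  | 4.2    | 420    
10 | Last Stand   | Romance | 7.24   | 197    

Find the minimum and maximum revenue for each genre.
SELECT genre, MIN(revenue), MAX(revenue)
FROM movies
GROUP BY genre

Result:
  Action: min=35, max=420
  Drama: min=680, max=680
  Horror: min=72, max=681
  Romance: min=197, max=482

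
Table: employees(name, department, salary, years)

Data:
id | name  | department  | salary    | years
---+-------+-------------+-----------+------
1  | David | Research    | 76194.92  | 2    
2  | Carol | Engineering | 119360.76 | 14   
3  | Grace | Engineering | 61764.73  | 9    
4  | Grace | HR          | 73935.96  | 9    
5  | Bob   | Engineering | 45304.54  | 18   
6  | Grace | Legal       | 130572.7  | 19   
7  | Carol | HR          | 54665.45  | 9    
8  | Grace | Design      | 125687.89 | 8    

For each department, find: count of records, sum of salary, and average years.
SELECT department,
       COUNT(*) as cnt,
       SUM(salary) as total_salary,
       AVG(years) as avg_years
FROM employees
GROUP BY department

Result:
  Design: 1 records, 125687.89 total salary, 8.00 avg years
  Engineering: 3 records, 226430.03 total salary, 13.67 avg years
  HR: 2 records, 128601.41 total salary, 9.00 avg years
  Legal: 1 records, 130572.70 total salary, 19.00 avg years
  Research: 1 records, 76194.92 total salary, 2.00 avg years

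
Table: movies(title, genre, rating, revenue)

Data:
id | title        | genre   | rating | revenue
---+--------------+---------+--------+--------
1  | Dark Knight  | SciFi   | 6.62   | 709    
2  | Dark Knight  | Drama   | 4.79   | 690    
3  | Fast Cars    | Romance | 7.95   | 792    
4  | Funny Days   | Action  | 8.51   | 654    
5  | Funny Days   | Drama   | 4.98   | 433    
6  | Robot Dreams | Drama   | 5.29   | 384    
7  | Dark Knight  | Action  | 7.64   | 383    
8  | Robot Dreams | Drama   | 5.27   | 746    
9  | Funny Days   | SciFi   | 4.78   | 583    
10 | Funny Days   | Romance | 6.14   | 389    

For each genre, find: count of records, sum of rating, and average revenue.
SELECT genre,
       COUNT(*) as cnt,
       SUM(rating) as total_rating,
       AVG(revenue) as avg_revenue
FROM movies
GROUP BY genre

Result:
  Action: 2 records, 16.15 total rating, 518.50 avg revenue
  Drama: 4 records, 20.33 total rating, 563.25 avg revenue
  Romance: 2 records, 14.09 total rating, 590.50 avg revenue
  SciFi: 2 records, 11.40 total rating, 646.00 avg revenue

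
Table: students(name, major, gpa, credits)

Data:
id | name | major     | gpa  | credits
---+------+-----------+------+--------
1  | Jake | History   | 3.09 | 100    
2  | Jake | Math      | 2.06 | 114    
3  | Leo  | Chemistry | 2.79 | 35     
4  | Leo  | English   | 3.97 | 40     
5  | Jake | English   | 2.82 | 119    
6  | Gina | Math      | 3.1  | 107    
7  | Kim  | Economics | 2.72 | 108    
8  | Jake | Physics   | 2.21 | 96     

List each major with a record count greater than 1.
SELECT major, COUNT(*) as cnt
FROM students
GROUP BY major
HAVING COUNT(*) > 1

Result:
  English: 2
  Math: 2

Note: HAVING filters groups after aggregation, WHERE filters rows before.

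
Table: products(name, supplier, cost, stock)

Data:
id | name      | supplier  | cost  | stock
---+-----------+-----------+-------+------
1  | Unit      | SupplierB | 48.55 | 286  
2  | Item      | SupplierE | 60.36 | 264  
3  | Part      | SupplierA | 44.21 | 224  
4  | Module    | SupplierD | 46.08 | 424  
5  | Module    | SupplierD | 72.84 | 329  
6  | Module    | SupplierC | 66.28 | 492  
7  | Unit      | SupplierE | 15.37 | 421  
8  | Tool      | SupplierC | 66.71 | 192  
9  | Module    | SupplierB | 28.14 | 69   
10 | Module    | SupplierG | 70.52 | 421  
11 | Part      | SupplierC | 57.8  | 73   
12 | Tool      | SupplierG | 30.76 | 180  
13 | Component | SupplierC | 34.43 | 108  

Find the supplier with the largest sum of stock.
SELECT supplier, SUM(stock) as val
FROM products
GROUP BY supplier
ORDER BY val DESC
LIMIT 1

Result: SupplierC with sum(stock) = 865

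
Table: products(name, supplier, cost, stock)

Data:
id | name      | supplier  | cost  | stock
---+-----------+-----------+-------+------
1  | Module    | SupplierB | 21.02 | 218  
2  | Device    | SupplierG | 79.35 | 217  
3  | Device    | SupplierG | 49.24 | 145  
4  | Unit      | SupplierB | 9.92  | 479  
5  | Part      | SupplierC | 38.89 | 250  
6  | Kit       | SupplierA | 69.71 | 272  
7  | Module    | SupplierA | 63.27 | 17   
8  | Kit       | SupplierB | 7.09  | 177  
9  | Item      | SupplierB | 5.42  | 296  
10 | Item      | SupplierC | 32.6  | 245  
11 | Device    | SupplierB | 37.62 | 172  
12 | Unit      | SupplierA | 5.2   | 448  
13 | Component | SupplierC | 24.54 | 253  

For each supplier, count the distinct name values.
SELECT supplier, COUNT(DISTINCT name)
FROM products
GROUP BY supplier

Result:
  SupplierA: 3 distinct
  SupplierB: 5 distinct
  SupplierC: 3 distinct
  SupplierG: 1 distinct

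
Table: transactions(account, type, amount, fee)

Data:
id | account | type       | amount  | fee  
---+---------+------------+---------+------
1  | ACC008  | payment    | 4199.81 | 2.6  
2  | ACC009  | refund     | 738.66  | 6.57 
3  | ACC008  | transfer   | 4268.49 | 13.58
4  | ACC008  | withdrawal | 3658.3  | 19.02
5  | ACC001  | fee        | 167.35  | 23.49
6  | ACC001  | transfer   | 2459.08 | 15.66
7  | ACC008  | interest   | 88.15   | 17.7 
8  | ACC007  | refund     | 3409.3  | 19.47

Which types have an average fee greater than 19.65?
SELECT type, AVG(fee)
FROM transactions
GROUP BY type
HAVING AVG(fee) > 19.65

Result:
  fee: avg=23.49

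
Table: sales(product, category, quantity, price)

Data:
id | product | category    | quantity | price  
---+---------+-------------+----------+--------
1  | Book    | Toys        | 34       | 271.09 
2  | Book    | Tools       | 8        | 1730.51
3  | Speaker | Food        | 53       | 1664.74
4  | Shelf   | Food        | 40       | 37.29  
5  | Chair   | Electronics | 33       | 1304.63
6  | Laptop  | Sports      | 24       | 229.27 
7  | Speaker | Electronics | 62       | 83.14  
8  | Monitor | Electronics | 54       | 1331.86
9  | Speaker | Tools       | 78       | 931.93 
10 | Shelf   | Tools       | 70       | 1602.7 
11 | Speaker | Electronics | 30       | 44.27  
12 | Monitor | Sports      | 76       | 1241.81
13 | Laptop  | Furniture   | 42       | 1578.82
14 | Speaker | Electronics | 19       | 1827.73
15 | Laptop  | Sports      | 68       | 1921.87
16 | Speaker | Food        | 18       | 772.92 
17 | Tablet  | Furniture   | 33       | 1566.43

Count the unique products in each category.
SELECT category, COUNT(DISTINCT product)
FROM sales
GROUP BY category

Result:
  Electronics: 3 distinct
  Food: 2 distinct
  Furniture: 2 distinct
  Sports: 2 distinct
  Tools: 3 distinct
  Toys: 1 distinct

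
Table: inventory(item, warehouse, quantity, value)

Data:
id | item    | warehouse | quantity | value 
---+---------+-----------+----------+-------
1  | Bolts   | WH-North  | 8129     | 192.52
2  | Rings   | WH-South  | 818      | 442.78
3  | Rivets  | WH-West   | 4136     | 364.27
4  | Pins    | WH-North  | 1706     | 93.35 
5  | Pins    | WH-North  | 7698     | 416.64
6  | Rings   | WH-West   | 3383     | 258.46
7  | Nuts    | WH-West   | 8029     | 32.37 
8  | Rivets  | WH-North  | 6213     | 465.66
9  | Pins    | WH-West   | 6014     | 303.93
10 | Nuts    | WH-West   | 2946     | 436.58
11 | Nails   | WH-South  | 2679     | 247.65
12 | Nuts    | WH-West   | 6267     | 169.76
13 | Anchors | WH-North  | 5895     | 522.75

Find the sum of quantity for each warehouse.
SELECT warehouse, SUM(quantity) as result
FROM inventory
GROUP BY warehouse

Result:
  WH-North: 29641
  WH-South: 3497
  WH-West: 30775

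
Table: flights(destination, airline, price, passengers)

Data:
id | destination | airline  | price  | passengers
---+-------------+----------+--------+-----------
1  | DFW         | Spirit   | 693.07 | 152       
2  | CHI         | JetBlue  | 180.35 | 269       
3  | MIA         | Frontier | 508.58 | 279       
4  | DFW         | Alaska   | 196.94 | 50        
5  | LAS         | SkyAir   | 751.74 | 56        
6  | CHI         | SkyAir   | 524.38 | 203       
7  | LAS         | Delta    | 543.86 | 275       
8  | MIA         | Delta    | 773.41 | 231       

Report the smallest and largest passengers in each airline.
SELECT airline, MIN(passengers), MAX(passengers)
FROM flights
GROUP BY airline

Result:
  Alaska: min=50, max=50
  Delta: min=231, max=275
  Frontier: min=279, max=279
  JetBlue: min=269, max=269
  SkyAir: min=56, max=203
  Spirit: min=152, max=152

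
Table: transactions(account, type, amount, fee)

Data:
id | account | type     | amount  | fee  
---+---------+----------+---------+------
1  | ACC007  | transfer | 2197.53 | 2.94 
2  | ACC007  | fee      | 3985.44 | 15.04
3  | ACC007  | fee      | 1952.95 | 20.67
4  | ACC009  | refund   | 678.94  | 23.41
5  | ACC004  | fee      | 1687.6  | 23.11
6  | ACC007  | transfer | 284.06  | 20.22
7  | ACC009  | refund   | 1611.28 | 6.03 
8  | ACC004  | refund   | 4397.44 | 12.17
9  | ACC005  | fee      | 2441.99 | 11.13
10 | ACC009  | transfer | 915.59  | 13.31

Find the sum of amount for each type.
SELECT type, SUM(amount) as result
FROM transactions
GROUP BY type

Result:
  fee: 10067.98
  refund: 6687.66
  transfer: 3397.18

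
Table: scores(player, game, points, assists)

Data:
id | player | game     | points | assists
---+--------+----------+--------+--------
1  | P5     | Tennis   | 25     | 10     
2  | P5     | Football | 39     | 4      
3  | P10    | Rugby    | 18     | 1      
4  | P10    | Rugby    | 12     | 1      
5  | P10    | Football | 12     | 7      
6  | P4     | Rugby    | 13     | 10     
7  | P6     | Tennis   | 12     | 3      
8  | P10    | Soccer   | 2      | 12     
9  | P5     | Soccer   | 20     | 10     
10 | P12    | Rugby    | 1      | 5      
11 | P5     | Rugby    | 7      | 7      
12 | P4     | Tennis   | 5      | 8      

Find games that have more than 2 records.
SELECT game, COUNT(*) as cnt
FROM scores
GROUP BY game
HAVING COUNT(*) > 2

Result:
  Rugby: 5
  Tennis: 3

Note: HAVING filters groups after aggregation, WHERE filters rows before.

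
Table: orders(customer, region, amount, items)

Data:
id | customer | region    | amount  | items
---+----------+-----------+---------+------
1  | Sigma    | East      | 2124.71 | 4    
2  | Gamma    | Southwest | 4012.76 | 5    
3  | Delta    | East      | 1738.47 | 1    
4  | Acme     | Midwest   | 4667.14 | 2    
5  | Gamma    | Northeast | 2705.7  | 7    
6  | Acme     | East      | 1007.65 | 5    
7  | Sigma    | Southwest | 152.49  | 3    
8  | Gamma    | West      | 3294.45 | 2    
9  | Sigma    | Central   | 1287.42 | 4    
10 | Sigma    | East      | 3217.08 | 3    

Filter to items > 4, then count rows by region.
SELECT region, COUNT(*)
FROM orders
WHERE items > 4
GROUP BY region

Note: WHERE filters rows before grouping.

Result:
  East: 1
  Northeast: 1
  Southwest: 1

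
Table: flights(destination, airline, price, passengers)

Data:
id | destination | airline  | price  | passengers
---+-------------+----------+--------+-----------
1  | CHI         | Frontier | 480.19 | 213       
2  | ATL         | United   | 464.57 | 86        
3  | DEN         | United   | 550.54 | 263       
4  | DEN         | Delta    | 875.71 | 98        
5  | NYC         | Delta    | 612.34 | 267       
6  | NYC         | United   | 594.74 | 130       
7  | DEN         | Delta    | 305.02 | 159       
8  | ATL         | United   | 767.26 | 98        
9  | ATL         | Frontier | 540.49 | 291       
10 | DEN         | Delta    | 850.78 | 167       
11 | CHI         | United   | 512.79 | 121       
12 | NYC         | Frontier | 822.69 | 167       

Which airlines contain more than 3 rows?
SELECT airline, COUNT(*) as cnt
FROM flights
GROUP BY airline
HAVING COUNT(*) > 3

Result:
  Delta: 4
  United: 5

Note: HAVING filters groups after aggregation, WHERE filters rows before.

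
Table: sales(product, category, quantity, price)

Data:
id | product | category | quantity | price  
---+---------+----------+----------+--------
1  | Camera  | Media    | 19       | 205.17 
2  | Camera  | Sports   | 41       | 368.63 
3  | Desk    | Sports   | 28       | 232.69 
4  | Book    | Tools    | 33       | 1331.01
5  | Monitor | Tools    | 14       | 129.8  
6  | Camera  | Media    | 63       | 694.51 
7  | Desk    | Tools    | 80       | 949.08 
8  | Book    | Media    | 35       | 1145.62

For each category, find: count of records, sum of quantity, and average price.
SELECT category,
       COUNT(*) as cnt,
       SUM(quantity) as total_quantity,
       AVG(price) as avg_price
FROM sales
GROUP BY category

Result:
  Media: 3 records, 117 total quantity, 681.77 avg price
  Sports: 2 records, 69 total quantity, 300.66 avg price
  Tools: 3 records, 127 total quantity, 803.30 avg price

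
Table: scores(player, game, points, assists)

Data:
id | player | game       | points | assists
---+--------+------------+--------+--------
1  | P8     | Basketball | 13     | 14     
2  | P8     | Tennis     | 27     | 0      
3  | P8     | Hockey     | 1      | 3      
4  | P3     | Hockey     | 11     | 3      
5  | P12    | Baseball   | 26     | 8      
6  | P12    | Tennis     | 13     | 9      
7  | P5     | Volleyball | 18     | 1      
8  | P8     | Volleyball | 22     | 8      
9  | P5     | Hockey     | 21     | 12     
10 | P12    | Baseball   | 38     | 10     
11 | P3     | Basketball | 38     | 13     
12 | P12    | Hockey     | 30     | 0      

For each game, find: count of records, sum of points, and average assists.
SELECT game,
       COUNT(*) as cnt,
       SUM(points) as total_points,
       AVG(assists) as avg_assists
FROM scores
GROUP BY game

Result:
  Baseball: 2 records, 64 total points, 9.00 avg assists
  Basketball: 2 records, 51 total points, 13.50 avg assists
  Hockey: 4 records, 63 total points, 4.50 avg assists
  Tennis: 2 records, 40 total points, 4.50 avg assists
  Volleyball: 2 records, 40 total points, 4.50 avg assists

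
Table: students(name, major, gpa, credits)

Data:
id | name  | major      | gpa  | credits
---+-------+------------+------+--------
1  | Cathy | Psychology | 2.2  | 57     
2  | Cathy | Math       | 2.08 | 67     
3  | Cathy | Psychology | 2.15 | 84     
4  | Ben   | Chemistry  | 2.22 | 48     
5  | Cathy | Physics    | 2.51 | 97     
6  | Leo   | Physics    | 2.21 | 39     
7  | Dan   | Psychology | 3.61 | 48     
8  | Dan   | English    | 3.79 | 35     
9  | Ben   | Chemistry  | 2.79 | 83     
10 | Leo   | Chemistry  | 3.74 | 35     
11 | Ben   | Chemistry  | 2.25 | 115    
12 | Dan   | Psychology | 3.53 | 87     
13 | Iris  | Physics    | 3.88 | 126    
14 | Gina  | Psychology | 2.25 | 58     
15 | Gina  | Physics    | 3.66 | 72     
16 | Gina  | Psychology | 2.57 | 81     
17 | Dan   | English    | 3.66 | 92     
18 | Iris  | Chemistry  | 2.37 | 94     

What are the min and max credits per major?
SELECT major, MIN(credits), MAX(credits)
FROM students
GROUP BY major

Result:
  Chemistry: min=35, max=115
  English: min=35, max=92
  Math: min=67, max=67
  Physics: min=39, max=126
  Psychology: min=48, max=87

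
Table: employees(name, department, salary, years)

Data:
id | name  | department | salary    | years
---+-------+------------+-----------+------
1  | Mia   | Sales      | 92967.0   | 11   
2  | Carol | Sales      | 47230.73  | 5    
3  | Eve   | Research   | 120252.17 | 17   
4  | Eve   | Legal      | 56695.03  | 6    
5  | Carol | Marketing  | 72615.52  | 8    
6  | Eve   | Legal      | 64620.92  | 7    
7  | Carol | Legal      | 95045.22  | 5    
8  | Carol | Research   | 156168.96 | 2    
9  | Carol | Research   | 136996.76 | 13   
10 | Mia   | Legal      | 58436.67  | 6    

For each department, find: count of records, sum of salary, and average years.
SELECT department,
       COUNT(*) as cnt,
       SUM(salary) as total_salary,
       AVG(years) as avg_years
FROM employees
GROUP BY department

Result:
  Legal: 4 records, 274797.84 total salary, 6.00 avg years
  Marketing: 1 records, 72615.52 total salary, 8.00 avg years
  Research: 3 records, 413417.89 total salary, 10.67 avg years
  Sales: 2 records, 140197.73 total salary, 8.00 avg years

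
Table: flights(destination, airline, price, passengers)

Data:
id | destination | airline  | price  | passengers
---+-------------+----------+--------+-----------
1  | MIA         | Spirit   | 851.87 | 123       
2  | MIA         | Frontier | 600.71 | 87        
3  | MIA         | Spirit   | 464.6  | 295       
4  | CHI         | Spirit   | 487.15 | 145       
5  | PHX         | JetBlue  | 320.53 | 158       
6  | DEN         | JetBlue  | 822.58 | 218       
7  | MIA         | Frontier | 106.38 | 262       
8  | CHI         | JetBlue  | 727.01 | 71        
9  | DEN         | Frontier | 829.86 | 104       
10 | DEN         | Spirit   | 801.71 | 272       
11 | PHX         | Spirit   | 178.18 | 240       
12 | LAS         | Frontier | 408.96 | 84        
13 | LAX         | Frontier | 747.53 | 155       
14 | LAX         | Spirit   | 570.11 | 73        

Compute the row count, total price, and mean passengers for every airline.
SELECT airline,
       COUNT(*) as cnt,
       SUM(price) as total_price,
       AVG(passengers) as avg_passengers
FROM flights
GROUP BY airline

Result:
  Frontier: 5 records, 2693.44 total price, 138.40 avg passengers
  JetBlue: 3 records, 1870.12 total price, 149.00 avg passengers
  Spirit: 6 records, 3353.62 total price, 191.33 avg passengers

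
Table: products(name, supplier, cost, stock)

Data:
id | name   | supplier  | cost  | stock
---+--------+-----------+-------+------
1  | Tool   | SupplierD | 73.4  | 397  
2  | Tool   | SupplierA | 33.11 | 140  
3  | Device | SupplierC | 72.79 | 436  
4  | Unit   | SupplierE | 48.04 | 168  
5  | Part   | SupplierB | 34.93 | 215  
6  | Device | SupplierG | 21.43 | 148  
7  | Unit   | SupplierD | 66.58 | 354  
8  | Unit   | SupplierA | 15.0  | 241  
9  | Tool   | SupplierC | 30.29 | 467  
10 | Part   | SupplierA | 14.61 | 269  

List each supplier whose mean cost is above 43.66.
SELECT supplier, AVG(cost)
FROM products
GROUP BY supplier
HAVING AVG(cost) > 43.66

Result:
  SupplierC: avg=51.54
  SupplierD: avg=69.99
  SupplierE: avg=48.04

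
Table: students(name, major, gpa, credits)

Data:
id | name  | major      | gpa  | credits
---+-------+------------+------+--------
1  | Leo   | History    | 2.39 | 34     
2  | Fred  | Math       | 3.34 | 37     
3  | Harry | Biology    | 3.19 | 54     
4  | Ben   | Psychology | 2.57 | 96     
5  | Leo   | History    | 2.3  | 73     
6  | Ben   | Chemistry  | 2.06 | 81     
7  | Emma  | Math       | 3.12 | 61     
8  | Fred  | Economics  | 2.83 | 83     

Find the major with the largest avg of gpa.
SELECT major, AVG(gpa) as val
FROM students
GROUP BY major
ORDER BY val DESC
LIMIT 1

Result: Math with avg(gpa) = 3.23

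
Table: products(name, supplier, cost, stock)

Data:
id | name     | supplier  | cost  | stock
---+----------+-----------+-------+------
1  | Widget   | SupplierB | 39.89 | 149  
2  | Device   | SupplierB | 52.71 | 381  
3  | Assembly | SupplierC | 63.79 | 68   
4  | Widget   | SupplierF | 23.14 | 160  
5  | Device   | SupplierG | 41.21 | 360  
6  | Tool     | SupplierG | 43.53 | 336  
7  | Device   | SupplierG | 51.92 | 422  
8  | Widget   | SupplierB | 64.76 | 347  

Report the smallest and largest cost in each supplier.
SELECT supplier, MIN(cost), MAX(cost)
FROM products
GROUP BY supplier

Result:
  SupplierB: min=39.89, max=64.76
  SupplierC: min=63.79, max=63.79
  SupplierF: min=23.14, max=23.14
  SupplierG: min=41.21, max=51.92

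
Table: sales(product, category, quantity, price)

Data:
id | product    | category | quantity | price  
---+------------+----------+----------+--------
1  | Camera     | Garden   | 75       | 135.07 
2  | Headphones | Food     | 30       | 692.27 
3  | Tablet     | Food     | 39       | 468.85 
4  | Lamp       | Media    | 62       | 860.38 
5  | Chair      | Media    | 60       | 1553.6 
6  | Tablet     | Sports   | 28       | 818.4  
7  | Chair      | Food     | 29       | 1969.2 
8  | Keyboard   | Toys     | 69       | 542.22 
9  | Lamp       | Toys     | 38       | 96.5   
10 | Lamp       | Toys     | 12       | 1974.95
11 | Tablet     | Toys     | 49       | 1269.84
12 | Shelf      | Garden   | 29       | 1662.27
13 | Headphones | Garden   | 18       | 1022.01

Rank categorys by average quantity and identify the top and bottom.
SELECT category, AVG(quantity)
FROM sales
GROUP BY category
ORDER BY AVG(quantity)

All groups:
  Sports: 28.00
  Food: 32.67
  Garden: 40.67
  Toys: 42.00
  Media: 61.00

Highest: Media (61.00)
Lowest: Sports (28.00)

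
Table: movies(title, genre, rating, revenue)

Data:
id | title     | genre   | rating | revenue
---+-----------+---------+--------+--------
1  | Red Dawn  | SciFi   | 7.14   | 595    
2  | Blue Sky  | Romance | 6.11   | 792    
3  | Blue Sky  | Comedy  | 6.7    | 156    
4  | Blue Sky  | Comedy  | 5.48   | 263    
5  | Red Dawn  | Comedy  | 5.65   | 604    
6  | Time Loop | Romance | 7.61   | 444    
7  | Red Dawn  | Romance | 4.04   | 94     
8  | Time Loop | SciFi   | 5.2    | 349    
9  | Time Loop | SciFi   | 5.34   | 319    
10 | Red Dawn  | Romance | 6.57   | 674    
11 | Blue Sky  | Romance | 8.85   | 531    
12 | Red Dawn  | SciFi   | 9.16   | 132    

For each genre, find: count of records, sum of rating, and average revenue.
SELECT genre,
       COUNT(*) as cnt,
       SUM(rating) as total_rating,
       AVG(revenue) as avg_revenue
FROM movies
GROUP BY genre

Result:
  Comedy: 3 records, 17.83 total rating, 341.00 avg revenue
  Romance: 5 records, 33.18 total rating, 507.00 avg revenue
  SciFi: 4 records, 26.84 total rating, 348.75 avg revenue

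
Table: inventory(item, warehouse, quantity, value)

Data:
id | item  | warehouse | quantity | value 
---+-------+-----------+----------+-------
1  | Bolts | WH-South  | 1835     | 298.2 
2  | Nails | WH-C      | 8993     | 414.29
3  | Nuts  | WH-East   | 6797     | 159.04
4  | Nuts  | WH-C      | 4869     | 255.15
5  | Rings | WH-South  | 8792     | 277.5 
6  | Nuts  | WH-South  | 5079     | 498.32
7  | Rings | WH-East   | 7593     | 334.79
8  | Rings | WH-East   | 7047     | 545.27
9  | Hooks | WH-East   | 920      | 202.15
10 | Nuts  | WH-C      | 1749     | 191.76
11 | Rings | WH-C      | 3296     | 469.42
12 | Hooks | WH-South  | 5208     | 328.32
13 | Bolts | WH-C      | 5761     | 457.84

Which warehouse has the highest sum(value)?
SELECT warehouse, SUM(value) as val
FROM inventory
GROUP BY warehouse
ORDER BY val DESC
LIMIT 1

Result: WH-C with sum(value) = 1788.46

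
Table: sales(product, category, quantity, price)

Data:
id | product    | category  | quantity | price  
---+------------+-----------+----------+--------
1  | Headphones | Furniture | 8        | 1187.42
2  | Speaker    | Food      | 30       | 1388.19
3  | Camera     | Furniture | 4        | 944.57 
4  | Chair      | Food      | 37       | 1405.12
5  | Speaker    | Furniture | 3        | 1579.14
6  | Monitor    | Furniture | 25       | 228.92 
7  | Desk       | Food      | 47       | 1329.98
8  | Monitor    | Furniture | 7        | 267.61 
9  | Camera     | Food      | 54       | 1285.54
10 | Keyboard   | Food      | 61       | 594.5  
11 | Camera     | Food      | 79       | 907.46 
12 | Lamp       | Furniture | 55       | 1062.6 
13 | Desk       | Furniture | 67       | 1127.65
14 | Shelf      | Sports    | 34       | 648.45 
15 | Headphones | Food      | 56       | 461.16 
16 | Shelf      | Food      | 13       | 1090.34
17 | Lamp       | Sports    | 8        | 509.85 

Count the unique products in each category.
SELECT category, COUNT(DISTINCT product)
FROM sales
GROUP BY category

Result:
  Food: 7 distinct
  Furniture: 6 distinct
  Sports: 2 distinct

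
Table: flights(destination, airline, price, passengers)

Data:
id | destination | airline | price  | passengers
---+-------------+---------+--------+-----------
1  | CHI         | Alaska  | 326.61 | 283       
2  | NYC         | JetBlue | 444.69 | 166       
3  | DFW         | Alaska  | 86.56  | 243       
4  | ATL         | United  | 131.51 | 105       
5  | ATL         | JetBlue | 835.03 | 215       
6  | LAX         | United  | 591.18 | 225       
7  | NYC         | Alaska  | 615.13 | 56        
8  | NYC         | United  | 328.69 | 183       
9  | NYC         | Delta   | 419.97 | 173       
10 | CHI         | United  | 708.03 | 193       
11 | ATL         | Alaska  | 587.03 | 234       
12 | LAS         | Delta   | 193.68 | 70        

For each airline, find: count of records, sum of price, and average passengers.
SELECT airline,
       COUNT(*) as cnt,
       SUM(price) as total_price,
       AVG(passengers) as avg_passengers
FROM flights
GROUP BY airline

Result:
  Alaska: 4 records, 1615.33 total price, 204.00 avg passengers
  Delta: 2 records, 613.65 total price, 121.50 avg passengers
  JetBlue: 2 records, 1279.72 total price, 190.50 avg passengers
  United: 4 records, 1759.41 total price, 176.50 avg passengers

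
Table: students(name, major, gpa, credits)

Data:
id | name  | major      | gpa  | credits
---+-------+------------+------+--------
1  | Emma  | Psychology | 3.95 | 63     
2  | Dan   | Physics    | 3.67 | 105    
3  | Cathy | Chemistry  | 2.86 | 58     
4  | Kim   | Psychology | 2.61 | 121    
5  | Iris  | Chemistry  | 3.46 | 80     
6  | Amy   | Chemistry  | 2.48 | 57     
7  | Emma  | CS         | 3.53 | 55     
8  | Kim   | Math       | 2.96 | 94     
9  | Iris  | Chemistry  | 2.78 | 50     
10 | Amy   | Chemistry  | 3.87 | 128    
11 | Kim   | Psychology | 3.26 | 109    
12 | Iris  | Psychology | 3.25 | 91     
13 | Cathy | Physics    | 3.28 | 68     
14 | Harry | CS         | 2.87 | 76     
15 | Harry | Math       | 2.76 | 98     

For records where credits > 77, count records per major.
SELECT major, COUNT(*)
FROM students
WHERE credits > 77
GROUP BY major

Note: WHERE filters rows before grouping.

Result:
  Chemistry: 2
  Math: 2
  Physics: 1
  Psychology: 3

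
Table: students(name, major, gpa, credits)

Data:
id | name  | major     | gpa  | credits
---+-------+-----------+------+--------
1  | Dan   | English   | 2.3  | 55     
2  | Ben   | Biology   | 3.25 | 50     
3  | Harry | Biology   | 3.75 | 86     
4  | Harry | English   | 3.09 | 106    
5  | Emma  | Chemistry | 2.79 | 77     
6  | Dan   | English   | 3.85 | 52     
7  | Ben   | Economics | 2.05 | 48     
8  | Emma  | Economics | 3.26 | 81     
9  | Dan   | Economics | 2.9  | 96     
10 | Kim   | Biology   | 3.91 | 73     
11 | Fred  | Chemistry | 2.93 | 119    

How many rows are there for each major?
SELECT major, COUNT(*) as count
FROM students
GROUP BY major

Result:
  Biology: 3
  Chemistry: 2
  Economics: 3
  English: 3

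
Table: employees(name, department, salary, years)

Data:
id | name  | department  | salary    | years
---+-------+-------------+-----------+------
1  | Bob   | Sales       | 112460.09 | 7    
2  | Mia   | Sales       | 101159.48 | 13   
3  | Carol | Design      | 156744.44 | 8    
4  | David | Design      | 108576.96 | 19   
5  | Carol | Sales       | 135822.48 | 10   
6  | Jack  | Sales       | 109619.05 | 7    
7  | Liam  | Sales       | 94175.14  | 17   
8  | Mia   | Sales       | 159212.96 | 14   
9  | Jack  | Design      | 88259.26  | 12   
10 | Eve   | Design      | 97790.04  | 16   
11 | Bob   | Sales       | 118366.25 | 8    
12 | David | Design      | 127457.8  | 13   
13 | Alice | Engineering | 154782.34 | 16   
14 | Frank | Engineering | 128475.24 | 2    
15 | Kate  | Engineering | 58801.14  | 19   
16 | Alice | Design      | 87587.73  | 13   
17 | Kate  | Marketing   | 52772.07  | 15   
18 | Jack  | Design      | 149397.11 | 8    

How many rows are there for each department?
SELECT department, COUNT(*) as count
FROM employees
GROUP BY department

Result:
  Design: 7
  Engineering: 3
  Marketing: 1
  Sales: 7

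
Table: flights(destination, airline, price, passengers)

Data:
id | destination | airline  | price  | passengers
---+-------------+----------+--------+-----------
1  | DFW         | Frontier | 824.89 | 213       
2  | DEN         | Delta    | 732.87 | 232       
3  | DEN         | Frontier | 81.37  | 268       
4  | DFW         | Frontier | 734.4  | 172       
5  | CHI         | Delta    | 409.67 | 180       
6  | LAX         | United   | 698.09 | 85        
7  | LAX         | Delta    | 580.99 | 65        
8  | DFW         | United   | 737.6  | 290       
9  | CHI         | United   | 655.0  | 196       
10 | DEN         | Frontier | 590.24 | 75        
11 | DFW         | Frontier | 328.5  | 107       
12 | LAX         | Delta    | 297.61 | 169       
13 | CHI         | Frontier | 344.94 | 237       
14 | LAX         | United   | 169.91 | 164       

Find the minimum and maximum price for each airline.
SELECT airline, MIN(price), MAX(price)
FROM flights
GROUP BY airline

Result:
  Delta: min=297.61, max=732.87
  Frontier: min=81.37, max=824.89
  United: min=169.91, max=737.60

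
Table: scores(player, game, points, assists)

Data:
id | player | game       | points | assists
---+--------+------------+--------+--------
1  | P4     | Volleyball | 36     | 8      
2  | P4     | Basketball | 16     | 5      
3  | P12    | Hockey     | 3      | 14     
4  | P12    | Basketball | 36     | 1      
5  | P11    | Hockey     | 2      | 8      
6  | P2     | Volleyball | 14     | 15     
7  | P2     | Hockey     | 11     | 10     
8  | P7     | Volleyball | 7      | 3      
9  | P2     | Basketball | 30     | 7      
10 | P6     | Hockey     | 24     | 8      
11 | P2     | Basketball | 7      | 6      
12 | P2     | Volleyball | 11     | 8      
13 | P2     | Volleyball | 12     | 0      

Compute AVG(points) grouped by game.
SELECT game, AVG(points) as result
FROM scores
GROUP BY game

Result:
  Basketball: 22.25
  Hockey: 10.00
  Volleyball: 16.00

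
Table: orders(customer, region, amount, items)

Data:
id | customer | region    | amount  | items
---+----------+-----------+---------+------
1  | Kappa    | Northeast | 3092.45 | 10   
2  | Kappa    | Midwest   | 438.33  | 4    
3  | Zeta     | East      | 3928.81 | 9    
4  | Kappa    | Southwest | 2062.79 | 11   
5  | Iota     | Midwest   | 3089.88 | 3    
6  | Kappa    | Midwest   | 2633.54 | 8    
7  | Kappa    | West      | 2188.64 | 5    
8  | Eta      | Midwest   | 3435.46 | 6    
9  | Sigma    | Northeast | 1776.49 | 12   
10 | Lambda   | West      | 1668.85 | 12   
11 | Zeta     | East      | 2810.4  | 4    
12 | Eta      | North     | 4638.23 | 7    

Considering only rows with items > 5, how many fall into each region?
SELECT region, COUNT(*)
FROM orders
WHERE items > 5
GROUP BY region

Note: WHERE filters rows before grouping.

Result:
  East: 1
  Midwest: 2
  North: 1
  Northeast: 2
  Southwest: 1
  West: 1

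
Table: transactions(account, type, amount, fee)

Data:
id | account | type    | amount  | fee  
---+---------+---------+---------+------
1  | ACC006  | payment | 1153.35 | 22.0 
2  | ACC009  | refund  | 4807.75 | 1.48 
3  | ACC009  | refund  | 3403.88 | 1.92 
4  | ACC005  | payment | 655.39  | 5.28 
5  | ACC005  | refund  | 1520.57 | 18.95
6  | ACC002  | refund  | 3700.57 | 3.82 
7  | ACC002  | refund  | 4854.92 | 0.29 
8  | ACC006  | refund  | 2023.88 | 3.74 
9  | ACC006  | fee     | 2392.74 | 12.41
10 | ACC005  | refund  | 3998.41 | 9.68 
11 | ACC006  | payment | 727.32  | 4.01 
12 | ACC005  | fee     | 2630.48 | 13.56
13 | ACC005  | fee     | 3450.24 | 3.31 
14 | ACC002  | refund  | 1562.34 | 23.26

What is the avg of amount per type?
SELECT type, AVG(amount) as result
FROM transactions
GROUP BY type

Result:
  fee: 2824.49
  payment: 845.35
  refund: 3234.04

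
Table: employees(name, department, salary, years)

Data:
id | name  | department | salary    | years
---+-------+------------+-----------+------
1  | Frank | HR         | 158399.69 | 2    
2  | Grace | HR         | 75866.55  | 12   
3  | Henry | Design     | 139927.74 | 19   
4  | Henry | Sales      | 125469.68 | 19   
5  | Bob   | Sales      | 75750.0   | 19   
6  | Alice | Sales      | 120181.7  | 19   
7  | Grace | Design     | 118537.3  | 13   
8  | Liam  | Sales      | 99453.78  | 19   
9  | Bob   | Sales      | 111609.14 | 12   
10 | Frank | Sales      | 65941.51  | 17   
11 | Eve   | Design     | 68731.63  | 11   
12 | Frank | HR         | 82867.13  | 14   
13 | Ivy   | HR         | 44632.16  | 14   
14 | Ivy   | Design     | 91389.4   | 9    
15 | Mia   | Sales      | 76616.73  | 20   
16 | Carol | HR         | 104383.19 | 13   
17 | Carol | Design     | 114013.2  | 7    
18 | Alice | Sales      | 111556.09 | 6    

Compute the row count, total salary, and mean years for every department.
SELECT department,
       COUNT(*) as cnt,
       SUM(salary) as total_salary,
       AVG(years) as avg_years
FROM employees
GROUP BY department

Result:
  Design: 5 records, 532599.27 total salary, 11.80 avg years
  HR: 5 records, 466148.72 total salary, 11.00 avg years
  Sales: 8 records, 786578.63 total salary, 16.38 avg years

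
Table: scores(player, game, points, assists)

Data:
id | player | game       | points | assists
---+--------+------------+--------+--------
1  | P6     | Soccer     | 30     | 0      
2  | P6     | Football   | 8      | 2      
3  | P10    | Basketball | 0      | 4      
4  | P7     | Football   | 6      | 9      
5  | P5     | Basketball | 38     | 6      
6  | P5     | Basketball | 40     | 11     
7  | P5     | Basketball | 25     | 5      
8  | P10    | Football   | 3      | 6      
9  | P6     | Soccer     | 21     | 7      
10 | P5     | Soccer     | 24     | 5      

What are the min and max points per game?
SELECT game, MIN(points), MAX(points)
FROM scores
GROUP BY game

Result:
  Basketball: min=0, max=40
  Football: min=3, max=8
  Soccer: min=21, max=30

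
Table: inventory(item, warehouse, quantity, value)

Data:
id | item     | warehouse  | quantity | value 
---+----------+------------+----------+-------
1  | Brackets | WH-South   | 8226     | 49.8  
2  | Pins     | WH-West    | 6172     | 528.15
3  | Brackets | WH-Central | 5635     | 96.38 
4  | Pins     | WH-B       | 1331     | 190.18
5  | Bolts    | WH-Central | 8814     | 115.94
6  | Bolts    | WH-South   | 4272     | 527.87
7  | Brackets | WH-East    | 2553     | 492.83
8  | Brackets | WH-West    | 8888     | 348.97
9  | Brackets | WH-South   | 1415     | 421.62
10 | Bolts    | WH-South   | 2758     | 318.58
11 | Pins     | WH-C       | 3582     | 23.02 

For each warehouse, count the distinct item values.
SELECT warehouse, COUNT(DISTINCT item)
FROM inventory
GROUP BY warehouse

Result:
  WH-B: 1 distinct
  WH-C: 1 distinct
  WH-Central: 2 distinct
  WH-East: 1 distinct
  WH-South: 2 distinct
  WH-West: 2 distinct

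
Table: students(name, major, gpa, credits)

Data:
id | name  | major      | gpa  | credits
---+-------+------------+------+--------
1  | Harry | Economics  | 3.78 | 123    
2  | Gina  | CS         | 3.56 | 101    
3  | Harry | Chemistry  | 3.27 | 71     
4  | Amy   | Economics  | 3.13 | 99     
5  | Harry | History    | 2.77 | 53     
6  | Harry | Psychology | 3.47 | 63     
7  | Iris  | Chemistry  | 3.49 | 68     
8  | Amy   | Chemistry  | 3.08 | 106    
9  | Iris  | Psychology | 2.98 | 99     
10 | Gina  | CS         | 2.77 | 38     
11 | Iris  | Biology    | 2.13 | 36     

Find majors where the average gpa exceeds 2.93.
SELECT major, AVG(gpa)
FROM students
GROUP BY major
HAVING AVG(gpa) > 2.93

Result:
  CS: avg=3.17
  Chemistry: avg=3.28
  Economics: avg=3.46
  Psychology: avg=3.23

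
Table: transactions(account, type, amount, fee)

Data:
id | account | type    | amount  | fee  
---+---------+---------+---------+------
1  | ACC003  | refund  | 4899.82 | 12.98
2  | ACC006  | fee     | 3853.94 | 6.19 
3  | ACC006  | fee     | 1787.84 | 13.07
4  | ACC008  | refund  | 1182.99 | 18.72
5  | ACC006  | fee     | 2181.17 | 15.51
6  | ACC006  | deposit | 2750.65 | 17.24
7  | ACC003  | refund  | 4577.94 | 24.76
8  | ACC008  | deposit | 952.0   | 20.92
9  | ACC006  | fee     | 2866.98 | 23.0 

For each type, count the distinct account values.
SELECT type, COUNT(DISTINCT account)
FROM transactions
GROUP BY type

Result:
  deposit: 2 distinct
  fee: 1 distinct
  refund: 2 distinct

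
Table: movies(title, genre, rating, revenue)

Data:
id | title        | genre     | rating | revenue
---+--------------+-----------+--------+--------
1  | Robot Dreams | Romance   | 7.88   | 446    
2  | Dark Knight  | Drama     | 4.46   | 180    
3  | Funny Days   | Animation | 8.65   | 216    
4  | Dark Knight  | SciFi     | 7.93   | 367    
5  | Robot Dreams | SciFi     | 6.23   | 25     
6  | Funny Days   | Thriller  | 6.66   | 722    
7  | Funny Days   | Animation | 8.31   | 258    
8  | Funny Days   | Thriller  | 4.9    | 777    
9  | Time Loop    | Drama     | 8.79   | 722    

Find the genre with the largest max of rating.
SELECT genre, MAX(rating) as val
FROM movies
GROUP BY genre
ORDER BY val DESC
LIMIT 1

Result: Drama with max(rating) = 8.79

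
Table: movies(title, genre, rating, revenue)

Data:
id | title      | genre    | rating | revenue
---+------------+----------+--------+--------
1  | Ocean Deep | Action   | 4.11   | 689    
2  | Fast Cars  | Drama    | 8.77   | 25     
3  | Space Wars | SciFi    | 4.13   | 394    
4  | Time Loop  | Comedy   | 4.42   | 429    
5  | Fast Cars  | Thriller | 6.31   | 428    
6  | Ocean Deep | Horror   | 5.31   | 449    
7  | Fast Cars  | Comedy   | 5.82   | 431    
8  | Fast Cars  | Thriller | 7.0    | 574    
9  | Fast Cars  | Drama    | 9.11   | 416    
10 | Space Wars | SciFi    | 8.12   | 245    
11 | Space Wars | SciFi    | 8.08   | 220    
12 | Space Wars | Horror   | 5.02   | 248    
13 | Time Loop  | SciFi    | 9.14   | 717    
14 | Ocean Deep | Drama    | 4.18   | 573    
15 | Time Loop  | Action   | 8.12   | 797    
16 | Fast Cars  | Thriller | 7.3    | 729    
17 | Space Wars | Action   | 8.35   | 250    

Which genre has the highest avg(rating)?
SELECT genre, AVG(rating) as val
FROM movies
GROUP BY genre
ORDER BY val DESC
LIMIT 1

Result: SciFi with avg(rating) = 7.37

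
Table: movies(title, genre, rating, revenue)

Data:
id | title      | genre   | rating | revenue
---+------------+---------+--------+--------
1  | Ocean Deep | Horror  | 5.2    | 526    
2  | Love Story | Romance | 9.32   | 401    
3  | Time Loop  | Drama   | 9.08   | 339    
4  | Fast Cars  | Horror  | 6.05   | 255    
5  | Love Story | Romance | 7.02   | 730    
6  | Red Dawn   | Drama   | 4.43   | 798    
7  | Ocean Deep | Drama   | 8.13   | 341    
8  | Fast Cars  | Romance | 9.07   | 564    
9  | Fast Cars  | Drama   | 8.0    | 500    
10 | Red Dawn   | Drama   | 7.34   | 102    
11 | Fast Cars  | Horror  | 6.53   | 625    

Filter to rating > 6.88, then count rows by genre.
SELECT genre, COUNT(*)
FROM movies
WHERE rating > 6.88
GROUP BY genre

Note: WHERE filters rows before grouping.

Result:
  Drama: 4
  Romance: 3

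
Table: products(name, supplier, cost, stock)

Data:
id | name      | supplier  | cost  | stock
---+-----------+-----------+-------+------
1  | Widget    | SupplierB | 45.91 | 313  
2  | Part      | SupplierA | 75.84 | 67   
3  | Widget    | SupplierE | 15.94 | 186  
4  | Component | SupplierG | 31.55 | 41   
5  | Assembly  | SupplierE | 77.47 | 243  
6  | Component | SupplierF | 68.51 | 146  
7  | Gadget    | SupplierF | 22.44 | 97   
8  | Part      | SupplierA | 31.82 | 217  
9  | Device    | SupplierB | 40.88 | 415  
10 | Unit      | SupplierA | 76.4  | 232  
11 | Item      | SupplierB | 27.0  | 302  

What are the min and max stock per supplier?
SELECT supplier, MIN(stock), MAX(stock)
FROM products
GROUP BY supplier

Result:
  SupplierA: min=67, max=232
  SupplierB: min=302, max=415
  SupplierE: min=186, max=243
  SupplierF: min=97, max=146
  SupplierG: min=41, max=41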